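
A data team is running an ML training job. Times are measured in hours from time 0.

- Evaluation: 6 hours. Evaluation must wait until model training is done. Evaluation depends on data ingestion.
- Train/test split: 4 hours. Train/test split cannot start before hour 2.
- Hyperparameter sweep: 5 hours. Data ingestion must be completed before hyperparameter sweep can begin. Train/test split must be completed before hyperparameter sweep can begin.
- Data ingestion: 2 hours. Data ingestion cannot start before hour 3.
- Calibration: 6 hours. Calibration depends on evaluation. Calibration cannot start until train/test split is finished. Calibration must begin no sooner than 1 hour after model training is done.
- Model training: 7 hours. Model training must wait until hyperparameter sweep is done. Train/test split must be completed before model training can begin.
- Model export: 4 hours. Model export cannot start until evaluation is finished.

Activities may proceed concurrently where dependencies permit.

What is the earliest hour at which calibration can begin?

24

Train/test split waits on its own release at hour 2, so it starts at hour 2 and finishes at 2 + 4 = hour 6.
After its own release at hour 3, data ingestion can start at hour 3 and finishes at hour 5.
Hyperparameter sweep cannot start until data ingestion (finishes hour 5); train/test split (finishes hour 6). The controlling bound is hour 6, so hyperparameter sweep finishes at 6 + 5 = hour 11.
For model training: hyperparameter sweep (finishes hour 11); train/test split (finishes hour 6). Taking the maximum gives a start of hour 11, and it finishes at 11 + 7 = hour 18.
Evaluation cannot start until model training (finishes hour 18); data ingestion (finishes hour 5). The controlling bound is hour 18, so evaluation finishes at 18 + 6 = hour 24.
Calibration waits on evaluation (finishes hour 24); train/test split (finishes hour 6); model training (finishes hour 18, plus 1-hour gap → hour 19). The latest of these is hour 24, which is the earliest calibration can start.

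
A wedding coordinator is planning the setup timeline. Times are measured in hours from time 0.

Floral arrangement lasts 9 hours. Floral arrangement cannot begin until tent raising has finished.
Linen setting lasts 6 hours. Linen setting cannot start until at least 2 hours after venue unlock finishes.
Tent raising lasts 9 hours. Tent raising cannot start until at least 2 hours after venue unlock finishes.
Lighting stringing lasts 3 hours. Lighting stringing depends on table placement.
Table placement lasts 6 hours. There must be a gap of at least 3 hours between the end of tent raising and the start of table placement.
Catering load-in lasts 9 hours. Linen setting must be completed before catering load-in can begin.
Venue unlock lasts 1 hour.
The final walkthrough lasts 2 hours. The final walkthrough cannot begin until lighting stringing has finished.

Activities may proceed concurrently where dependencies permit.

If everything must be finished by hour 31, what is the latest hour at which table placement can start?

20

The final walkthrough has no dependents, so it just needs to finish by hour 31. Starting by 31 − 2 = hour 29 achieves that.
Lighting stringing must finish before the final walkthrough (must start by hour 29). With a 3-hour duration, lighting stringing must start by 29 − 3 = hour 26.
Table placement has to be done before lighting stringing (must start by hour 26). That means finishing by hour 26, i.e. starting by 26 − 6 = hour 20.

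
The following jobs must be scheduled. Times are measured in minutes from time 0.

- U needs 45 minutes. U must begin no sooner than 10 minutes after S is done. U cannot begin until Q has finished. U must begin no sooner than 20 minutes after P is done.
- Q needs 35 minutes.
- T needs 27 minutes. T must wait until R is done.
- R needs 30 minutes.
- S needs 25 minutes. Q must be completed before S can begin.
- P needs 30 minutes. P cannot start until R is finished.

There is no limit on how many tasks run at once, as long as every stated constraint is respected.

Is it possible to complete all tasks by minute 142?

Yes

Nothing blocks R, so it runs from minute 0 to minute 30.
T cannot begin until R (finishes minute 30). It runs from minute 30 to 30 + 27 = minute 57.
P waits on R (finishes minute 30), so it starts at minute 30 and finishes at 30 + 30 = minute 60.
Q has no prerequisites, so it starts at minute 0 and finishes at minute 35.
After Q (finishes minute 35), S can start at minute 35 and finishes at minute 60.
U needs all of S (finishes minute 60, plus 10-minute gap → minute 70); Q (finishes minute 35); P (finishes minute 60, plus 20-minute gap → minute 80). That puts its earliest start at minute 80; it finishes at 80 + 45 = minute 125.
Every task is finished by minute 125, which is no later than the deadline of 142, so the schedule is feasible.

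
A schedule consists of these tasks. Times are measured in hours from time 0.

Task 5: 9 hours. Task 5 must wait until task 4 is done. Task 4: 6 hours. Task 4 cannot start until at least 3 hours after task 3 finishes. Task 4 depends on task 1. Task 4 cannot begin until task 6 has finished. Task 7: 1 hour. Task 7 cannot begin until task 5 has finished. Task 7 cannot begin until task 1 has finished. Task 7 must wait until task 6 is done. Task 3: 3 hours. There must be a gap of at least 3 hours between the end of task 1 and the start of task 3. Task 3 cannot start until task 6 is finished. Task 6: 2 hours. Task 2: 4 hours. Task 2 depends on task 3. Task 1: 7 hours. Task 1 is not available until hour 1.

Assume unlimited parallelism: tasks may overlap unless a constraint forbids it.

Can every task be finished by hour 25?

Task 6 can start immediately at hour 0; it finishes at hour 2.
Task 1 waits on its own release at hour 1, so it starts at hour 1 and finishes at 1 + 7 = hour 8.
Task 3 needs all of task 1 (finishes hour 8, plus 3-hour gap → hour 11); task 6 (finishes hour 2). That puts its earliest start at hour 11; it finishes at 11 + 3 = hour 14.
Task 4 has to wait for task 3 (finishes hour 14, plus 3-hour gap → hour 17); task 1 (finishes hour 8); task 6 (finishes hour 2). The latest of these is hour 17, so task 4 runs hour 17 to 17 + 6 = hour 23.
Task 5 cannot begin until task 4 (finishes hour 23). It runs from hour 23 to 23 + 9 = hour 32.
Task 7 needs all of task 5 (finishes hour 32); task 1 (finishes hour 8); task 6 (finishes hour 2). That puts its earliest start at hour 32; it finishes at 32 + 1 = hour 33.
After task 3 (finishes hour 14), task 2 can start at hour 14 and finishes at hour 18.
The earliest everything can be done is hour 33, which is after the deadline of 25, so it is not possible.

No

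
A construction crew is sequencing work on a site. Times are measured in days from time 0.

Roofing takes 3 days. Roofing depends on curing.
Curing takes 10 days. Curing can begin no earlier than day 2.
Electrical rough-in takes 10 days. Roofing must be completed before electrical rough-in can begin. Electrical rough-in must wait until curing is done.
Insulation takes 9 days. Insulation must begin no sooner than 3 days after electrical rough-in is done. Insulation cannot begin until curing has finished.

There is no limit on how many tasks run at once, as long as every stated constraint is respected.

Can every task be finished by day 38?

Yes

After its own release at day 2, curing can start at day 2 and finishes at day 12.
Roofing cannot begin until curing (finishes day 12). It runs from day 12 to 12 + 3 = day 15.
For electrical rough-in: roofing (finishes day 15); curing (finishes day 12). Taking the maximum gives a start of day 15, and it finishes at 15 + 10 = day 25.
Insulation cannot start until electrical rough-in (finishes day 25, plus 3-day gap → day 28); curing (finishes day 12). The controlling bound is day 28, so insulation finishes at 28 + 9 = day 37.
Every task is finished by day 37, which is no later than the deadline of 38, so the schedule is feasible.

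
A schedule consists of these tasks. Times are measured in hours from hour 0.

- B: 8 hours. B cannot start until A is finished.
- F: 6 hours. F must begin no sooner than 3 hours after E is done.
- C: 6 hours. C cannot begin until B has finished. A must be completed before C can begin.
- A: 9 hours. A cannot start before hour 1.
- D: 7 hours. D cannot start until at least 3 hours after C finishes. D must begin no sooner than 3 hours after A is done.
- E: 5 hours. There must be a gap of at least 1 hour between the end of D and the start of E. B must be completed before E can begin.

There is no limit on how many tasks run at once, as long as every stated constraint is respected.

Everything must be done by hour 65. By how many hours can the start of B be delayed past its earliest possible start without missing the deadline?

16

After its own release at hour 1, A can start at hour 1 and finishes at hour 10.
B waits on A (finishes hour 10), so it starts at hour 10 and finishes at 10 + 8 = hour 18.

Working backward from the deadline:
F must finish by hour 65; it takes 6 hours, so it must start by 65 − 6 = hour 59.
Since F (must start by hour 59, minus 3-hour gap → hour 56) depends on it, E must finish by hour 56. Backing off its 5-hour duration gives a latest start of hour 51.
D feeds into E (must start by hour 51, minus 1-hour gap → hour 50); so D must finish by hour 50 and therefore start by hour 43.
Since D (must start by hour 43, minus 3-hour gap → hour 40) depends on it, C must finish by hour 40. Backing off its 6-hour duration gives a latest start of hour 34.
B has several dependents: C (must start by hour 34); E (must start by hour 51). The earliest of those limits is hour 34, so B must start by 34 − 8 = hour 26.
So B can start as early as hour 10 and as late as hour 26, giving 26 − 10 = 16 hours of slack.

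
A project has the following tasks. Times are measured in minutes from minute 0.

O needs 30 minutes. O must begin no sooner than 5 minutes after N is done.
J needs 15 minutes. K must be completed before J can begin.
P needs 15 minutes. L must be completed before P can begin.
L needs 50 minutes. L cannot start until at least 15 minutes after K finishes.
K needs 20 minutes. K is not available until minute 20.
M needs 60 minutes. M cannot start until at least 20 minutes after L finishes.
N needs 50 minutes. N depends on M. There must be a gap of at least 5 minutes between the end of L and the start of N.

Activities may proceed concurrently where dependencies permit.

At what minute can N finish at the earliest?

After its own release at minute 20, K can start at minute 20 and finishes at minute 40.
L cannot begin until K (finishes minute 40, plus 15-minute gap → minute 55). It runs from minute 55 to 55 + 50 = minute 105.
After L (finishes minute 105, plus 20-minute gap → minute 125), M can start at minute 125 and finishes at minute 185.
N cannot start until M (finishes minute 185); L (finishes minute 105, plus 5-minute gap → minute 110). The controlling bound is minute 185, so N finishes at 185 + 50 = minute 235.

235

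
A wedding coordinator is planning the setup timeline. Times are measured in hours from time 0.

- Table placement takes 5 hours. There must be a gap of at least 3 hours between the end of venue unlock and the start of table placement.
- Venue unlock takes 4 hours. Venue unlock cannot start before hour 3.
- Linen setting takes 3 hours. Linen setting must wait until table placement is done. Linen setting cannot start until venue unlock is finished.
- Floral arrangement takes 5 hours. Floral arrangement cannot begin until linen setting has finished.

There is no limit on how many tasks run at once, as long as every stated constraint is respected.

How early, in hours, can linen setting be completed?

Venue unlock waits on its own release at hour 3, so it starts at hour 3 and finishes at 3 + 4 = hour 7.
After venue unlock (finishes hour 7, plus 3-hour gap → hour 10), table placement can start at hour 10 and finishes at hour 15.
For linen setting: table placement (finishes hour 15); venue unlock (finishes hour 7). Taking the maximum gives a start of hour 15, and it finishes at 15 + 3 = hour 18.

18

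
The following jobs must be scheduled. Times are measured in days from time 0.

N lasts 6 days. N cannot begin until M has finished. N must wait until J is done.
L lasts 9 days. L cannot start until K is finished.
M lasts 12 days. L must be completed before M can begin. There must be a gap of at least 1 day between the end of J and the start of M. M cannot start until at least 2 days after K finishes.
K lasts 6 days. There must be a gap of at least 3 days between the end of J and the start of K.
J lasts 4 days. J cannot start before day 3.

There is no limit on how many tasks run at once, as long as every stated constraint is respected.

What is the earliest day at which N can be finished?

43

After its own release at day 3, J can start at day 3 and finishes at day 7.
K cannot begin until J (finishes day 7, plus 3-day gap → day 10). It runs from day 10 to 10 + 6 = day 16.
After K (finishes day 16), L can start at day 16 and finishes at day 25.
For M: L (finishes day 25); J (finishes day 7, plus 1-day gap → day 8); K (finishes day 16, plus 2-day gap → day 18). Taking the maximum gives a start of day 25, and it finishes at 25 + 12 = day 37.
For N: M (finishes day 37); J (finishes day 7). Taking the maximum gives a start of day 37, and it finishes at 37 + 6 = day 43.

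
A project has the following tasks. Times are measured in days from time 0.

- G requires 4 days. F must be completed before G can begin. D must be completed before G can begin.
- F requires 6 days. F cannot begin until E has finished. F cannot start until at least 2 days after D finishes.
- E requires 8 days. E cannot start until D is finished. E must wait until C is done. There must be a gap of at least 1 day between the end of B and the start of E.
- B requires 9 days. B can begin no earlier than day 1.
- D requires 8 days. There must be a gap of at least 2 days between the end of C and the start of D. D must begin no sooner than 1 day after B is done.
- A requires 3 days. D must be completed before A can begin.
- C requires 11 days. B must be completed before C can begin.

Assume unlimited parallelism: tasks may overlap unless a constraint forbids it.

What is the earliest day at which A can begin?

B waits on its own release at day 1, so it starts at day 1 and finishes at 1 + 9 = day 10.
After B (finishes day 10), C can start at day 10 and finishes at day 21.
D has to wait for C (finishes day 21, plus 2-day gap → day 23); B (finishes day 10, plus 1-day gap → day 11). The latest of these is day 23, so D runs day 23 to 23 + 8 = day 31.
A waits on D (finishes day 31), so the earliest it can start is day 31.

31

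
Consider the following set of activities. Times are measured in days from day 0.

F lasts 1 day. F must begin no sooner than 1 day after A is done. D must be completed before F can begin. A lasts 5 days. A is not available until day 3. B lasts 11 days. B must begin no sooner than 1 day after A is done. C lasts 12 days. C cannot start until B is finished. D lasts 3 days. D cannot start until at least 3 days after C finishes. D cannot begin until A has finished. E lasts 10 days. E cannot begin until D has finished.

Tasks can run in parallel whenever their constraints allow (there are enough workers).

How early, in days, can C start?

A cannot begin until its own release at day 3. It runs from day 3 to 3 + 5 = day 8.
After A (finishes day 8, plus 1-day gap → day 9), B can start at day 9 and finishes at day 20.
C waits on B (finishes day 20), so the earliest it can start is day 20.

20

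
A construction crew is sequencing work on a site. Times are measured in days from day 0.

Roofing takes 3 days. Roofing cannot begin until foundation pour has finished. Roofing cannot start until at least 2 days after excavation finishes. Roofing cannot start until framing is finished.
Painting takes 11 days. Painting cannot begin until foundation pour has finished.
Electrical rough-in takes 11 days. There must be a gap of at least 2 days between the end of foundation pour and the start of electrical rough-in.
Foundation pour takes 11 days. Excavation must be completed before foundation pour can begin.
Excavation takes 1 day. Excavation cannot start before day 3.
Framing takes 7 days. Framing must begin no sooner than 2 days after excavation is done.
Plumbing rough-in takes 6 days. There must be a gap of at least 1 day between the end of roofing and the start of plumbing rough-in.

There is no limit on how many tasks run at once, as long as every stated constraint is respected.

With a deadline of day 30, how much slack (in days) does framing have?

After its own release at day 3, excavation can start at day 3 and finishes at day 4.
Framing waits on excavation (finishes day 4, plus 2-day gap → day 6), so it starts at day 6 and finishes at 6 + 7 = day 13.

Working backward from the deadline:
Nothing follows plumbing rough-in; the deadline of day 30 is its only limit. It must start by 30 − 6 = day 24.
Roofing feeds into plumbing rough-in (must start by day 24, minus 1-day gap → day 23); so roofing must finish by day 23 and therefore start by day 20.
Framing must finish before roofing (must start by day 20). With a 7-day duration, framing must start by 20 − 7 = day 13.
So framing can start as early as day 6 and as late as day 13, giving 13 − 6 = 7 days of slack.

7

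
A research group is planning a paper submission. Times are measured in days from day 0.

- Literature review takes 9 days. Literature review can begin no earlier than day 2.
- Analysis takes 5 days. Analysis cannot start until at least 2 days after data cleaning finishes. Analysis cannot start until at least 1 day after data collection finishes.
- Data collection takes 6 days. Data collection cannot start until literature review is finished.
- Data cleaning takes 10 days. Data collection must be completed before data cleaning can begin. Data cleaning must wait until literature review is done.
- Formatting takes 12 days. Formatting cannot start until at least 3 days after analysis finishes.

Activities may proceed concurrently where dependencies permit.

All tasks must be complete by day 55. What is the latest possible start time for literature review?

8

Formatting has no dependents, so it just needs to finish by day 55. Starting by 55 − 12 = day 43 achieves that.
Analysis has to be done before formatting (must start by day 43, minus 3-day gap → day 40). That means finishing by day 40, i.e. starting by 40 − 5 = day 35.
Data cleaning has to be done before analysis (must start by day 35, minus 2-day gap → day 33). That means finishing by day 33, i.e. starting by 33 − 10 = day 23.
Data collection must finish in time for data cleaning (must start by day 23); analysis (must start by day 35, minus 1-day gap → day 34). The tightest is day 23, so data collection must start by 23 − 6 = day 17.
For literature review: data collection (must start by day 17); data cleaning (must start by day 23). The most restrictive is day 17; with a 9-day duration, literature review must start by day 8.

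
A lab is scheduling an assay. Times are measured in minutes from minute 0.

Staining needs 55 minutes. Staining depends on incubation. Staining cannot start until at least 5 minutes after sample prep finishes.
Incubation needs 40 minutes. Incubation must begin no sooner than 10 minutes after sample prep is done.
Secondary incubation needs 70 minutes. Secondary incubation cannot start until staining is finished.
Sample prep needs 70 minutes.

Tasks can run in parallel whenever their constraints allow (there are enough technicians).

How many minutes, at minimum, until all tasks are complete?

Nothing blocks sample prep, so it runs from minute 0 to minute 70.
Incubation cannot begin until sample prep (finishes minute 70, plus 10-minute gap → minute 80). It runs from minute 80 to 80 + 40 = minute 120.
For staining: incubation (finishes minute 120); sample prep (finishes minute 70, plus 5-minute gap → minute 75). Taking the maximum gives a start of minute 120, and it finishes at 120 + 55 = minute 175.
After staining (finishes minute 175), secondary incubation can start at minute 175 and finishes at minute 245.
All tasks are finished once the last one completes. Finish times: Sample prep at 70, Incubation at 120, Staining at 175, Secondary incubation at 245. The latest is minute 245.

245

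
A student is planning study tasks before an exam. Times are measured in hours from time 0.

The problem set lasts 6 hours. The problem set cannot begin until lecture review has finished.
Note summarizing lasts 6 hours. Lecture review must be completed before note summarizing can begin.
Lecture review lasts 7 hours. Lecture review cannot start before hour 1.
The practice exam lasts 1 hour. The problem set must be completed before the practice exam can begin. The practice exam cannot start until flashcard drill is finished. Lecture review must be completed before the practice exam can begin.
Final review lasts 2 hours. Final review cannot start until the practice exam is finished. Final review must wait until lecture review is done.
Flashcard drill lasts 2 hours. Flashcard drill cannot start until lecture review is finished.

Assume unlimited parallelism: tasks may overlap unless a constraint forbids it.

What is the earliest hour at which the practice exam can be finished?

15

After its own release at hour 1, lecture review can start at hour 1 and finishes at hour 8.
After lecture review (finishes hour 8), flashcard drill can start at hour 8 and finishes at hour 10.
After lecture review (finishes hour 8), the problem set can start at hour 8 and finishes at hour 14.
For the practice exam: the problem set (finishes hour 14); flashcard drill (finishes hour 10); lecture review (finishes hour 8). Taking the maximum gives a start of hour 14, and it finishes at 14 + 1 = hour 15.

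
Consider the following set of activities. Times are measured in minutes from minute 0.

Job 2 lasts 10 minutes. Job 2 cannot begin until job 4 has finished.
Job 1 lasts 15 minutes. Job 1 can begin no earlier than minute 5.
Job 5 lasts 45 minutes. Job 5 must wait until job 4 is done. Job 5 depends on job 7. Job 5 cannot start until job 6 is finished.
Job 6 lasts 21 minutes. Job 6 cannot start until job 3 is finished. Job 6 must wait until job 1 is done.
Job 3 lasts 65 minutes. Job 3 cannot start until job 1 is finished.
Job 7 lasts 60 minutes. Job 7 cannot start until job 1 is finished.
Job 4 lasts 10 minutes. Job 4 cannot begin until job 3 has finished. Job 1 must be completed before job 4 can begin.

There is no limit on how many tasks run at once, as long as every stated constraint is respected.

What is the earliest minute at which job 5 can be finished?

Job 1 waits on its own release at minute 5, so it starts at minute 5 and finishes at 5 + 15 = minute 20.
Job 7 waits on job 1 (finishes minute 20), so it starts at minute 20 and finishes at 20 + 60 = minute 80.
After job 1 (finishes minute 20), job 3 can start at minute 20 and finishes at minute 85.
Job 6 cannot start until job 3 (finishes minute 85); job 1 (finishes minute 20). The controlling bound is minute 85, so job 6 finishes at 85 + 21 = minute 106.
Job 4 cannot start until job 3 (finishes minute 85); job 1 (finishes minute 20). The controlling bound is minute 85, so job 4 finishes at 85 + 10 = minute 95.
Job 5 needs all of job 4 (finishes minute 95); job 7 (finishes minute 80); job 6 (finishes minute 106). That puts its earliest start at minute 106; it finishes at 106 + 45 = minute 151.

151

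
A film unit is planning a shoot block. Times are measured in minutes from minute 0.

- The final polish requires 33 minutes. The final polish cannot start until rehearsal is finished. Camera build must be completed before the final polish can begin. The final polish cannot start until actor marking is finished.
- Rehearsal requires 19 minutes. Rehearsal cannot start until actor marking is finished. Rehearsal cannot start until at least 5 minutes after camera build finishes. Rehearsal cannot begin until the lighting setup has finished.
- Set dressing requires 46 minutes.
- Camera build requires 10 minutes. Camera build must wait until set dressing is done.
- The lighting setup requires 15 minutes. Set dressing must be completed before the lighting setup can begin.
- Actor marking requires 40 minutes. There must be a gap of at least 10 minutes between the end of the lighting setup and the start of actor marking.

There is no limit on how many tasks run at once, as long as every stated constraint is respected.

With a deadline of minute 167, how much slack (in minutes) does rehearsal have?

4

Set dressing can start immediately at minute 0; it finishes at minute 46.
Camera build cannot begin until set dressing (finishes minute 46). It runs from minute 46 to 46 + 10 = minute 56.
The lighting setup waits on set dressing (finishes minute 46), so it starts at minute 46 and finishes at 46 + 15 = minute 61.
Actor marking waits on the lighting setup (finishes minute 61, plus 10-minute gap → minute 71), so it starts at minute 71 and finishes at 71 + 40 = minute 111.
For rehearsal: actor marking (finishes minute 111); camera build (finishes minute 56, plus 5-minute gap → minute 61); the lighting setup (finishes minute 61). Taking the maximum gives a start of minute 111, and it finishes at 111 + 19 = minute 130.

Working backward from the deadline:
To finish by minute 167, the final polish (duration 33) must start no later than minute 134.
Rehearsal has to be done before the final polish (must start by minute 134). That means finishing by minute 134, i.e. starting by 134 − 19 = minute 115.
So rehearsal can start as early as minute 111 and as late as minute 115, giving 115 − 111 = 4 minutes of slack.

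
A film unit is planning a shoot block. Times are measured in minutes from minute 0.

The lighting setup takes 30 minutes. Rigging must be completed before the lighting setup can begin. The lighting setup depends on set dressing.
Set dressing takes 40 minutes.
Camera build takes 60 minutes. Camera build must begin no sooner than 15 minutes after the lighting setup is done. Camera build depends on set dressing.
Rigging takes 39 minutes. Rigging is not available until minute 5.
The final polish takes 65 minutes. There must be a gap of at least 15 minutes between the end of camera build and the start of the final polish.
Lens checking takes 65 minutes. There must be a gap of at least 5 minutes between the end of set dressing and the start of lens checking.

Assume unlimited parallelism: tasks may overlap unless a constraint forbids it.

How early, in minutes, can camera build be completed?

Nothing blocks set dressing, so it runs from minute 0 to minute 40.
Rigging cannot begin until its own release at minute 5. It runs from minute 5 to 5 + 39 = minute 44.
The lighting setup needs all of rigging (finishes minute 44); set dressing (finishes minute 40). That puts its earliest start at minute 44; it finishes at 44 + 30 = minute 74.
For camera build: the lighting setup (finishes minute 74, plus 15-minute gap → minute 89); set dressing (finishes minute 40). Taking the maximum gives a start of minute 89, and it finishes at 89 + 60 = minute 149.

149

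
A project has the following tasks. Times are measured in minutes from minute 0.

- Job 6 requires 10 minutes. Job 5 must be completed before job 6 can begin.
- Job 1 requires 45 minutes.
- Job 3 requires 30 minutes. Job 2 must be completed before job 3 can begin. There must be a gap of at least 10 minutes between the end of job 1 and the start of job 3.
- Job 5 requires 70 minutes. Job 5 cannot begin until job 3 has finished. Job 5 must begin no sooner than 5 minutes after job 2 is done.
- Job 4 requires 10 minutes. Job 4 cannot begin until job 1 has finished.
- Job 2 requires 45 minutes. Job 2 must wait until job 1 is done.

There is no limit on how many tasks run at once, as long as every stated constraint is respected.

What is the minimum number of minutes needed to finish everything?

Job 1 can start immediately at minute 0; it finishes at minute 45.
Job 4 cannot begin until job 1 (finishes minute 45). It runs from minute 45 to 45 + 10 = minute 55.
Job 2 waits on job 1 (finishes minute 45), so it starts at minute 45 and finishes at 45 + 45 = minute 90.
Job 3 cannot start until job 2 (finishes minute 90); job 1 (finishes minute 45, plus 10-minute gap → minute 55). The controlling bound is minute 90, so job 3 finishes at 90 + 30 = minute 120.
Job 5 needs all of job 3 (finishes minute 120); job 2 (finishes minute 90, plus 5-minute gap → minute 95). That puts its earliest start at minute 120; it finishes at 120 + 70 = minute 190.
Job 6 cannot begin until job 5 (finishes minute 190). It runs from minute 190 to 190 + 10 = minute 200.
All tasks are finished once the last one completes. Finish times: Job 1 at 45, Job 2 at 90, Job 3 at 120, Job 4 at 55, Job 5 at 190, Job 6 at 200. The latest is minute 200.

200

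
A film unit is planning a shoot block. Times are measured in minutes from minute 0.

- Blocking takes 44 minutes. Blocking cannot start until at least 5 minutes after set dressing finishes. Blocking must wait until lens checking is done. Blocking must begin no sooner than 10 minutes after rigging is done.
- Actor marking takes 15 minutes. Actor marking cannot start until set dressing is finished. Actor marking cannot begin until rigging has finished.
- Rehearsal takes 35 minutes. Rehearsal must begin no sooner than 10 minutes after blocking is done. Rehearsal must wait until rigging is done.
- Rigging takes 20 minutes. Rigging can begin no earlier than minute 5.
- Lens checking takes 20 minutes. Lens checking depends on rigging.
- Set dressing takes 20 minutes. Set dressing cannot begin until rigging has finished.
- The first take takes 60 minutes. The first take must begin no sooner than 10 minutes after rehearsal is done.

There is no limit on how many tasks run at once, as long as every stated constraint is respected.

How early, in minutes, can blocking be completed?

94

Rigging waits on its own release at minute 5, so it starts at minute 5 and finishes at 5 + 20 = minute 25.
Lens checking waits on rigging (finishes minute 25), so it starts at minute 25 and finishes at 25 + 20 = minute 45.
After rigging (finishes minute 25), set dressing can start at minute 25 and finishes at minute 45.
For blocking: set dressing (finishes minute 45, plus 5-minute gap → minute 50); lens checking (finishes minute 45); rigging (finishes minute 25, plus 10-minute gap → minute 35). Taking the maximum gives a start of minute 50, and it finishes at 50 + 44 = minute 94.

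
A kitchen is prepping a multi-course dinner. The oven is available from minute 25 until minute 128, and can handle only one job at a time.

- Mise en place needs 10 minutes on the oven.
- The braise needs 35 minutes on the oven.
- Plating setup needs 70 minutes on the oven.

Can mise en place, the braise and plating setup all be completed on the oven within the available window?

The oven window is 128 − 25 = 103 minutes.
Running back to back, the jobs need 10 + 35 + 70 = 115 minutes on the oven.
Since 115 > 103, they cannot all fit.

No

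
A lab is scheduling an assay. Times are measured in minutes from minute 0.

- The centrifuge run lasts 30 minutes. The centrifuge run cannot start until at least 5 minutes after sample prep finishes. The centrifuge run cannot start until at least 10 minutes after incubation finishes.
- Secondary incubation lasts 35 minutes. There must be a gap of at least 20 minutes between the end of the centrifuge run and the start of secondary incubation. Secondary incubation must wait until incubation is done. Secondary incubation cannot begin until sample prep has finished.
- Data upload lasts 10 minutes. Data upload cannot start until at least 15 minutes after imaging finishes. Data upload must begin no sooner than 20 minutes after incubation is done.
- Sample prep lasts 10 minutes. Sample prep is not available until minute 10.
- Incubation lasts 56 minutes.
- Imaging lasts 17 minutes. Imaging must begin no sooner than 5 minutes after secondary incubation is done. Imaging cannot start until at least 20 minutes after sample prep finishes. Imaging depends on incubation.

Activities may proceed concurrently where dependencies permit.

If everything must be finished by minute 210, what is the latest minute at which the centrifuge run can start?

78

Data upload must finish by minute 210; it takes 10 minutes, so it must start by 210 − 10 = minute 200.
Imaging must finish before data upload (must start by minute 200, minus 15-minute gap → minute 185). With a 17-minute duration, imaging must start by 185 − 17 = minute 168.
Secondary incubation must finish before imaging (must start by minute 168, minus 5-minute gap → minute 163). With a 35-minute duration, secondary incubation must start by 163 − 35 = minute 128.
The centrifuge run has to be done before secondary incubation (must start by minute 128, minus 20-minute gap → minute 108). That means finishing by minute 108, i.e. starting by 108 − 30 = minute 78.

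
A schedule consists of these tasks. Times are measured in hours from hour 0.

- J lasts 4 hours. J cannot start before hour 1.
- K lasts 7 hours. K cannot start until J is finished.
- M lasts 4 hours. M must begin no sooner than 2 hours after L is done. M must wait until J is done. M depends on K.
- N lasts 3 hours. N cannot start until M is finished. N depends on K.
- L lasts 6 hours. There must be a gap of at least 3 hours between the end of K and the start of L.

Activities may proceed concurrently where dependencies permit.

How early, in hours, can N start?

27

J waits on its own release at hour 1, so it starts at hour 1 and finishes at 1 + 4 = hour 5.
K waits on J (finishes hour 5), so it starts at hour 5 and finishes at 5 + 7 = hour 12.
L cannot begin until K (finishes hour 12, plus 3-hour gap → hour 15). It runs from hour 15 to 15 + 6 = hour 21.
M cannot start until L (finishes hour 21, plus 2-hour gap → hour 23); J (finishes hour 5); K (finishes hour 12). The controlling bound is hour 23, so M finishes at 23 + 4 = hour 27.
N waits on M (finishes hour 27); K (finishes hour 12). The latest of these is hour 27, which is the earliest N can start.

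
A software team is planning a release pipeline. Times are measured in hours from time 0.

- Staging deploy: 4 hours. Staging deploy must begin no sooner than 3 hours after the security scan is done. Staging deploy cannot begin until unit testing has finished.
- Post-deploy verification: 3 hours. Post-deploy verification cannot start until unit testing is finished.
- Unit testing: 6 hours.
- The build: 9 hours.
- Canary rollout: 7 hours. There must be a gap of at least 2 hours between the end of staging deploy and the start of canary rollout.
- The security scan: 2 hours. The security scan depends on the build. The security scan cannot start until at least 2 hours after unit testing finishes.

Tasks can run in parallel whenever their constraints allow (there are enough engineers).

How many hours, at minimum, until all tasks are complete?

27

Unit testing has no prerequisites, so it starts at hour 0 and finishes at hour 6.
Post-deploy verification cannot begin until unit testing (finishes hour 6). It runs from hour 6 to 6 + 3 = hour 9.
Nothing blocks the build, so it runs from hour 0 to hour 9.
The security scan needs all of the build (finishes hour 9); unit testing (finishes hour 6, plus 2-hour gap → hour 8). That puts its earliest start at hour 9; it finishes at 9 + 2 = hour 11.
For staging deploy: the security scan (finishes hour 11, plus 3-hour gap → hour 14); unit testing (finishes hour 6). Taking the maximum gives a start of hour 14, and it finishes at 14 + 4 = hour 18.
After staging deploy (finishes hour 18, plus 2-hour gap → hour 20), canary rollout can start at hour 20 and finishes at hour 27.
All tasks are finished once the last one completes. Finish times: The build at 9, Unit testing at 6, The security scan at 11, Staging deploy at 18, Canary rollout at 27, Post-deploy verification at 9. The latest is hour 27.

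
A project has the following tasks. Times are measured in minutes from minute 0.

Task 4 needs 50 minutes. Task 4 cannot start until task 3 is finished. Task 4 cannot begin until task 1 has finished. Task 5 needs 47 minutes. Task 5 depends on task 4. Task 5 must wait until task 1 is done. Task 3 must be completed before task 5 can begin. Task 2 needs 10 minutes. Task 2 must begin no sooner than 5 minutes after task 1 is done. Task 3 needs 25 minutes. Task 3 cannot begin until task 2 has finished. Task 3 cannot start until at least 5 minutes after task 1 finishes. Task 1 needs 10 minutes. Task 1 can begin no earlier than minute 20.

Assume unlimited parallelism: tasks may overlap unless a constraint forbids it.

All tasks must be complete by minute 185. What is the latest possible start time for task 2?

Nothing follows task 5; the deadline of minute 185 is its only limit. It must start by 185 − 47 = minute 138.
Task 4 feeds into task 5 (must start by minute 138); so task 4 must finish by minute 138 and therefore start by minute 88.
For task 3: task 4 (must start by minute 88); task 5 (must start by minute 138). The most restrictive is minute 88; with a 25-minute duration, task 3 must start by minute 63.
Since task 3 (must start by minute 63) depends on it, task 2 must finish by minute 63. Backing off its 10-minute duration gives a latest start of minute 53.

53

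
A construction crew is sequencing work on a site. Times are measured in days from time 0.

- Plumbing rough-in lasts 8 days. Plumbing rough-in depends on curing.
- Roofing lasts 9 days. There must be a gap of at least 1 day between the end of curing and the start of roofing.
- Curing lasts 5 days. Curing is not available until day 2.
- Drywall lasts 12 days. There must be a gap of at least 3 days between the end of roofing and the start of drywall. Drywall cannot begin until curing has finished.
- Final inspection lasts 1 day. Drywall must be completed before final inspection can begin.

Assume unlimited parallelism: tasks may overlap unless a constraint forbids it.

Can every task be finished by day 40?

Yes

Curing cannot begin until its own release at day 2. It runs from day 2 to 2 + 5 = day 7.
Plumbing rough-in waits on curing (finishes day 7), so it starts at day 7 and finishes at 7 + 8 = day 15.
After curing (finishes day 7, plus 1-day gap → day 8), roofing can start at day 8 and finishes at day 17.
Drywall has to wait for roofing (finishes day 17, plus 3-day gap → day 20); curing (finishes day 7). The latest of these is day 20, so drywall runs day 20 to 20 + 12 = day 32.
After drywall (finishes day 32), final inspection can start at day 32 and finishes at day 33.
Every task is finished by day 33, which is no later than the deadline of 40, so the schedule is feasible.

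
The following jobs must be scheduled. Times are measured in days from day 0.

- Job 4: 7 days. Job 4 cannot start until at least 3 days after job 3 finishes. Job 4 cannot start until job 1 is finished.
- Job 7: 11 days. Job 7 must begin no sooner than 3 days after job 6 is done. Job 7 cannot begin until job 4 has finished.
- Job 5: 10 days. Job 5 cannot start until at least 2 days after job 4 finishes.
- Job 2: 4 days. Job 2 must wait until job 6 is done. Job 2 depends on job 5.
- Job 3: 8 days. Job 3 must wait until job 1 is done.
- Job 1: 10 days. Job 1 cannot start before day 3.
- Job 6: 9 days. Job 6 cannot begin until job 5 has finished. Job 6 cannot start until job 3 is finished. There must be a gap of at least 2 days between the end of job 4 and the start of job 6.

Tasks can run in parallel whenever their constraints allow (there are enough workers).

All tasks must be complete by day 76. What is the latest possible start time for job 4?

34

Job 2 must finish by day 76; it takes 4 days, so it must start by 76 − 4 = day 72.
To finish by day 76, job 7 (duration 11) must start no later than day 65.
Job 6 feeds job 2 (must start by day 72); job 7 (must start by day 65, minus 3-day gap → day 62). Taking the minimum, job 6 must finish by day 62 and start by 62 − 9 = day 53.
For job 5: job 2 (must start by day 72); job 6 (must start by day 53). The most restrictive is day 53; with a 10-day duration, job 5 must start by day 43.
Job 4 must finish in time for job 5 (must start by day 43, minus 2-day gap → day 41); job 6 (must start by day 53, minus 2-day gap → day 51); job 7 (must start by day 65). The tightest is day 41, so job 4 must start by 41 − 7 = day 34.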